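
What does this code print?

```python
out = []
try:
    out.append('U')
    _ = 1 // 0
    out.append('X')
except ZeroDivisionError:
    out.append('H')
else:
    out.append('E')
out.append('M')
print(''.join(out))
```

Execution trace: 'U' (try body) → 'H' (except ZeroDivisionError) → 'M' (after the try/except). Output: UHM

Answer: UHM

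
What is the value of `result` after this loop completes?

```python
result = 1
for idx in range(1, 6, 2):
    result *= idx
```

Product of 1, 3, 5, ... up to 5
`result` takes the values: 1 → 3 → 15

Answer: 15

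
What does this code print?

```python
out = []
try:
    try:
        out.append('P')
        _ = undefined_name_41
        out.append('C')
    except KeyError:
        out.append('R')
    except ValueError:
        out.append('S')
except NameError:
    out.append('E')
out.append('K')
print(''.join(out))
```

Execution trace: 'P' (try body) → 'E' (outer except NameError) → 'K' (after the try/except). Output: PEK

Answer: PEK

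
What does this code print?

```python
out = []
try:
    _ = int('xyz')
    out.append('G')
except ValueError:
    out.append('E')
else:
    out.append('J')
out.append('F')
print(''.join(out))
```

Execution trace: 'E' (except ValueError) → 'F' (after the try/except). Output: EF

Answer: EF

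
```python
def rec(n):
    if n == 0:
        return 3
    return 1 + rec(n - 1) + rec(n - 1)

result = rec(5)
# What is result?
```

rec(n) = 1 + 2·rec(n-1), rec(0)=3. Closed form: (3+1)·2^5 - 1 = 127.

Answer: 127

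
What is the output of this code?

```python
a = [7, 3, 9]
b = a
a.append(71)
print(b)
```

Key concept: basic list aliasing.
Step by step:
`a = [7, 3, 9]` → a = [7, 3, 9]
`b = a` → b = [7, 3, 9] (same object as a)
`a.append(71)` → a = [7, 3, 9, 71] (same object as b); b = [7, 3, 9, 71] (same object as a)
`print(b)` → prints [7, 3, 9, 71]

Answer: [7, 3, 9, 71]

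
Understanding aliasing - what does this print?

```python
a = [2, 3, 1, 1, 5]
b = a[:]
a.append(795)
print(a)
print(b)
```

Key concept: slice [:] creates copy.
Step by step:
`a = [2, 3, 1, 1, 5]` → a = [2, 3, 1, 1, 5]
`b = a[:]` → b = [2, 3, 1, 1, 5]
`a.append(795)` → a = [2, 3, 1, 1, 5, 795]
`print(a)` → prints [2, 3, 1, 1, 5, 795]
`print(b)` → prints [2, 3, 1, 1, 5]

Answer:
[2, 3, 1, 1, 5, 795]
[2, 3, 1, 1, 5]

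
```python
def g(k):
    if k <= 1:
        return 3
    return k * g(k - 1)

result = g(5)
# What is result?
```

g(5) = 5 * 4 * 3 * 2 * 3 = 360

Answer: 360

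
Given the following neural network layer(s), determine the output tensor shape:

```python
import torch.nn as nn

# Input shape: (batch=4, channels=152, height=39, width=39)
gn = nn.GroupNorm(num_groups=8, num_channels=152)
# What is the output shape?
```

Input: (4, 152, 39, 39) -> Output: (4, 152, 39, 39)

Answer: (4, 152, 39, 39)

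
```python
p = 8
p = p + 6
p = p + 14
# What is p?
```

Trace:
`p = 8` → p = 8
`p = p + 6` → p = 14
`p = p + 14` → p = 28
So p = 28

Answer: 28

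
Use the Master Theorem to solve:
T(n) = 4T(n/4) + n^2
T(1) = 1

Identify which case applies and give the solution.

a=4, b=4, f(n)=n^2. log_4(4) = 1. Since c=2 > 1 and the regularity condition holds (4(n/4)^2 = (4/4^2)n^2 with 4/4^2 < 1), Case 3 applies: T(n) = Θ(f(n)) = O(n^2).

Answer: O(n^2) - Case 3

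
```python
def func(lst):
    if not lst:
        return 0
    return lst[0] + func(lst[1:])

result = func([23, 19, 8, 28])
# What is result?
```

23 + 19 + 8 + 28 + 0 = 78

Answer: 78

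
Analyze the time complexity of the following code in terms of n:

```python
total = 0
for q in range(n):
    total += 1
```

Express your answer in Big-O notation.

Each loop level contributes: n. Multiplying the contributions gives O(n).

Answer: O(n)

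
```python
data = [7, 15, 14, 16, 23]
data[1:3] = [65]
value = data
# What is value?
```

Trace:
`data = [7, 15, 14, 16, 23]` → data = [7, 15, 14, 16, 23]
`data[1:3] = [65]` → data = [7, 65, 16, 23]
`value = data` → value = [7, 65, 16, 23]
So value = [7, 65, 16, 23]

Answer: [7, 65, 16, 23]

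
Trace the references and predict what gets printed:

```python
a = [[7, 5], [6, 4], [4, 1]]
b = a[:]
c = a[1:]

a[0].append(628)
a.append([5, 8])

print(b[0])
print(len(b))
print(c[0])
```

Key concept: slice with nested mutation.
Step by step:
`a = [[7, 5], [6, 4], [4, 1]]` → a = [[7, 5], [6, 4], [4, 1]]
`b = a[:]` → b = [[7, 5], [6, 4], [4, 1]]
`c = a[1:]` → c = [[6, 4], [4, 1]]
`a[0].append(628)` → a = [[7, 5, 628], [6, 4], [4, 1]]; b = [[7, 5, 628], [6, 4], [4, 1]]
`a.append([5, 8])` → a = [[7, 5, 628], [6, 4], [4, 1], [5, 8]]
`print(b[0])` → prints [7, 5, 628]
`print(len(b))` → prints 3
`print(c[0])` → prints [6, 4]

Answer:
[7, 5, 628]
3
[6, 4]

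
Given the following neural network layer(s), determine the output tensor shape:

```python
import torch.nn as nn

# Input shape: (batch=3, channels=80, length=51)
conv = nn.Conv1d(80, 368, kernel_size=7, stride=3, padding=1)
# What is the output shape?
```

Input: (3, 80, 51) -> Output: (3, 368, 16)

Answer: (3, 368, 16)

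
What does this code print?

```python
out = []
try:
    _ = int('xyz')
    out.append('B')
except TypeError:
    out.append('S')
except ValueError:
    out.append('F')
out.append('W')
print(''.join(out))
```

Execution trace: 'F' (except ValueError) → 'W' (after the try/except). Output: FW

Answer: FW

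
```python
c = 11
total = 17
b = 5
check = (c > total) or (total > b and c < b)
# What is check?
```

Trace:
`c = 11` → c = 11
`total = 17` → total = 17
`b = 5` → b = 5
`check = (c > total) or (total > b and c < b)` → check = False
So check = False

Answer: False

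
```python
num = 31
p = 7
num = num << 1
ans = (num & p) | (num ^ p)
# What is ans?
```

Trace:
`num = 31` → num = 31
`p = 7` → p = 7
`num = num << 1` → num = 62
`ans = (num & p) | (num ^ p)` → ans = 63
So ans = 63

Answer: 63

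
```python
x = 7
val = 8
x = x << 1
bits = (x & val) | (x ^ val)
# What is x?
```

Trace:
`x = 7` → x = 7
`val = 8` → val = 8
`x = x << 1` → x = 14
`bits = (x & val) | (x ^ val)` → bits = 14
So x = 14

Answer: 14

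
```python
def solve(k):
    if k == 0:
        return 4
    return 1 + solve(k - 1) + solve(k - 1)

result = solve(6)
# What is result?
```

solve(k) = 1 + 2·solve(k-1), solve(0)=4. Closed form: (4+1)·2^6 - 1 = 319.

Answer: 319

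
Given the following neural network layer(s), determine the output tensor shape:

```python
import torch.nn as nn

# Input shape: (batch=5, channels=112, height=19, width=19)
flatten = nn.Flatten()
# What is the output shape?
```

Input: (5, 112, 19, 19) -> Output: (5, 40432)

Answer: (5, 40432)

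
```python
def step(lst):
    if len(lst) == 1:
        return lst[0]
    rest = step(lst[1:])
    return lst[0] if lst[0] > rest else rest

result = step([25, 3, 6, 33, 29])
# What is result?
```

Recursive max over [25, 3, 6, 33, 29] = 33

Answer: 33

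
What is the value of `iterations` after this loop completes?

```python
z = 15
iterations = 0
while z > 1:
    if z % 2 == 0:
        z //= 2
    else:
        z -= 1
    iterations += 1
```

Steps to reduce 15 to 1
`iterations` takes the values: 0 → 1 → 2 → 3 → 4 → 5 → 6

Answer: 6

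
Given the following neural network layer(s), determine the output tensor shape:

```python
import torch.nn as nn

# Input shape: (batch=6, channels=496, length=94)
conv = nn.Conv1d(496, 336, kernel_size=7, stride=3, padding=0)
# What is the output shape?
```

Input: (6, 496, 94) -> Output: (6, 336, 30)

Answer: (6, 336, 30)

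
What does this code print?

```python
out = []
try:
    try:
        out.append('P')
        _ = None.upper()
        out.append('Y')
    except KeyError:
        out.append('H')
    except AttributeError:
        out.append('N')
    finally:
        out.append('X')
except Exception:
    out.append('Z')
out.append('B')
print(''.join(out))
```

Execution trace: 'P' (inner try body) → 'N' (inner except AttributeError) → 'X' (inner finally) → 'B' (after the try/except). Output: PNXB

Answer: PNXB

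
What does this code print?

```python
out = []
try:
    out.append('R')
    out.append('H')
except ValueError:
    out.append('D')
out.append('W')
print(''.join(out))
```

Execution trace: 'R' (try body) → 'H' (try body, no exception) → 'W' (after the try/except). Output: RHW

Answer: RHW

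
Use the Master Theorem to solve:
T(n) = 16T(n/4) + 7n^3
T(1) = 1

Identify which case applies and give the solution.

a=16, b=4, f(n)=7n^3. log_4(16) = 2. Since c=3 > 2 and the regularity condition holds (16(n/4)^3 = (16/4^3)n^3 with 16/4^3 < 1), Case 3 applies: T(n) = Θ(f(n)) = O(n^3).

Answer: O(n^3) - Case 3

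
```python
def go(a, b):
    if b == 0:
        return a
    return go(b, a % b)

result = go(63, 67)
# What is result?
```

go(63, 67) -> go(67, 63) -> go(63, 4) -> go(4, 3) -> go(3, 1) -> go(1, 0) -> 1

Answer: 1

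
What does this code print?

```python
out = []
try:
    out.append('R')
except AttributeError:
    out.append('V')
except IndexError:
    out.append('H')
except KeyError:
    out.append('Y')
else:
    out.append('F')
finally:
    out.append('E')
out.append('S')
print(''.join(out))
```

Execution trace: 'R' (try body, no exception) → 'F' (else) → 'E' (finally) → 'S' (after the try/except). Output: RFES

Answer: RFES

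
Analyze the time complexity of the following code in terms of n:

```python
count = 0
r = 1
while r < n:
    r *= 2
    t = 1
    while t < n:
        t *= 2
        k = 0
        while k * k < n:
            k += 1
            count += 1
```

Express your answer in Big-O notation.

Each loop level contributes: log n × log n × √n. Multiplying the contributions gives O(√n log² n).

Answer: O(√n log² n)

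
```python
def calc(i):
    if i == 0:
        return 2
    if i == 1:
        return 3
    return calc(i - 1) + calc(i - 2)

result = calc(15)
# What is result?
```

Build up from base cases: calc(0)=2, calc(1)=3, calc(2)=5, calc(3)=8, calc(4)=13, calc(5)=21, calc(6)=34, ..., calc(15)=2584

Answer: 2584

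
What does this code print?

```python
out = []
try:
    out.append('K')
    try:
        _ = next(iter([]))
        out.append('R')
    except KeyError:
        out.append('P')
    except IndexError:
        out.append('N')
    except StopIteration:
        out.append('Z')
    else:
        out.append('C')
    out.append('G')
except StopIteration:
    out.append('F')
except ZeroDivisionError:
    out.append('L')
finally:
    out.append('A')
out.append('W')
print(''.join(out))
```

Execution trace: 'K' (try body) → 'Z' (inner except StopIteration) → 'G' (try body, no exception) → 'A' (finally) → 'W' (after the try/except). Output: KZGAW

Answer: KZGAW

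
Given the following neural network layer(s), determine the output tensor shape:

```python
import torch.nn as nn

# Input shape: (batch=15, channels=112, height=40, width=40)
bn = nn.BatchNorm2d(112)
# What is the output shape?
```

Input: (15, 112, 40, 40) -> Output: (15, 112, 40, 40)

Answer: (15, 112, 40, 40)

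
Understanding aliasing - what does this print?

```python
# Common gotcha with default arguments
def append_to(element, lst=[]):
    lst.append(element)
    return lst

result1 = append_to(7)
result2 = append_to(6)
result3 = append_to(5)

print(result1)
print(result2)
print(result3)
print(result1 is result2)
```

Key concept: mutable default argument gotcha.
Step by step:
`result1 = append_to(7)` → result1 = [7]
`result2 = append_to(6)` → result1 = [7, 6] (same object as result2); result2 = [7, 6] (same object as result1)
`result3 = append_to(5)` → result1 = [7, 6, 5] (same object as result2, result3); result2 = [7, 6, 5] (same object as result1, result3); result3 = [7, 6, 5] (same object as result1, result2)
`print(result1)` → prints [7, 6, 5]
`print(result2)` → prints [7, 6, 5]
`print(result3)` → prints [7, 6, 5]
`print(result1 is result2)` → prints True

Answer:
[7, 6, 5]
[7, 6, 5]
[7, 6, 5]
True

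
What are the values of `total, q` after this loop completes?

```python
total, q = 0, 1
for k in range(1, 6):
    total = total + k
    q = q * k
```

Sum and factorial of 1 to 5
`total, q` takes the values: (0, 1) → (1, 1) → (3, 1) → (3, 2) → (6, 2) → (6, 6) → (10, 6) → (10, 24) → (15, 24) → (15, 120)

Answer: 15, 120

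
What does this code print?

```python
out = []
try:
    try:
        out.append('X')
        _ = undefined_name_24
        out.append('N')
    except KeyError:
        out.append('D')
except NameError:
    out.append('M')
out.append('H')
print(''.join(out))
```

Execution trace: 'X' (try body) → 'M' (outer except NameError) → 'H' (after the try/except). Output: XMH

Answer: XMH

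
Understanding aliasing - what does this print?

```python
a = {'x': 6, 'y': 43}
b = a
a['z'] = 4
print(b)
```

Key concept: dict aliasing.
Step by step:
`a = {'x': 6, 'y': 43}` → a = {'x': 6, 'y': 43}
`b = a` → b = {'x': 6, 'y': 43} (same object as a)
`a['z'] = 4` → a = {'x': 6, 'y': 43, 'z': 4} (same object as b); b = {'x': 6, 'y': 43, 'z': 4} (same object as a)
`print(b)` → prints {'x': 6, 'y': 43, 'z': 4}

Answer: {'x': 6, 'y': 43, 'z': 4}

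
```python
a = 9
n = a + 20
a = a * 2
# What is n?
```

Trace:
`a = 9` → a = 9
`n = a + 20` → n = 29
`a = a * 2` → a = 18
So n = 29

Answer: 29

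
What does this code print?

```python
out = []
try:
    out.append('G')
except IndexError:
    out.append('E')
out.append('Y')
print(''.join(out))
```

Execution trace: 'G' (try body, no exception) → 'Y' (after the try/except). Output: GY

Answer: GY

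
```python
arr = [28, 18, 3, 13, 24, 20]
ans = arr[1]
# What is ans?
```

Trace:
`arr = [28, 18, 3, 13, 24, 20]` → arr = [28, 18, 3, 13, 24, 20]
`ans = arr[1]` → ans = 18
So ans = 18

Answer: 18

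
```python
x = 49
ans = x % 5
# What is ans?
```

Trace:
`x = 49` → x = 49
`ans = x % 5` → ans = 4
So ans = 4

Answer: 4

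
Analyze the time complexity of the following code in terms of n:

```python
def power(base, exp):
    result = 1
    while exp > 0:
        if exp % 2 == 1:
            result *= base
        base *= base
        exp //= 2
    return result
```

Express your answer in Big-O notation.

This is Exponentiation by squaring. Time complexity: O(log n).

Answer: O(log n)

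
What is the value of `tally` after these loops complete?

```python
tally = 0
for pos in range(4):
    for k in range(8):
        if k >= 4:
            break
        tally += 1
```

Inner breaks at 4, outer runs 4 times
`tally` takes the values: 0 → 1 → 2 → 3 → 4 → 5 → 6 → 7 → 8 → 9 → 10 → 11 → 12 → 13 → 14 → 15 → 16

Answer: 16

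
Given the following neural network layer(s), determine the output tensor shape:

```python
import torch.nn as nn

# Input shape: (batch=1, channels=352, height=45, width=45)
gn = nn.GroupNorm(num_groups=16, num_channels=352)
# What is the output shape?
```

Input: (1, 352, 45, 45) -> Output: (1, 352, 45, 45)

Answer: (1, 352, 45, 45)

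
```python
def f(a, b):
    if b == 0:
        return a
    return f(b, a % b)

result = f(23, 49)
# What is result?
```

f(23, 49) -> f(49, 23) -> f(23, 3) -> f(3, 2) -> f(2, 1) -> f(1, 0) -> 1

Answer: 1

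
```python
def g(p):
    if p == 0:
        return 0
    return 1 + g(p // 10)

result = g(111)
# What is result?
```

Count of digits of 111: 3

Answer: 3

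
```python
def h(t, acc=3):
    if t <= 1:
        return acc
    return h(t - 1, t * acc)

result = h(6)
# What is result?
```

Accumulator trace (n, acc): (6, 3) -> (5, 18) -> (4, 90) -> (3, 360) -> (2, 1080) -> (1, 2160) -> return 2160

Answer: 2160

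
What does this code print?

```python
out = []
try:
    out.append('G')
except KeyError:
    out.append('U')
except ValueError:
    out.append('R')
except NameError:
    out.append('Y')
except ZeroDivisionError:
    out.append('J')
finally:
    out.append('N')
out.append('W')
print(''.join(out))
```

Execution trace: 'G' (try body, no exception) → 'N' (finally) → 'W' (after the try/except). Output: GNW

Answer: GNW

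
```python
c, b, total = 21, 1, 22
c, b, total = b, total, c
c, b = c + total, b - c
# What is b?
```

Trace:
`c, b, total = 21, 1, 22` → c = 21; b = 1; total = 22
`c, b, total = b, total, c` → c = 1; b = 22; total = 21
`c, b = c + total, b - c` → c = 22; b = 21
So b = 21

Answer: 21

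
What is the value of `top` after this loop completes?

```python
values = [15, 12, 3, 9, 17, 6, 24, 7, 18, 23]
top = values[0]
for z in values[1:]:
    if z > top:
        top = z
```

Maximum of [15, 12, 3, 9, 17, 6, 24, 7, 18, 23]
`top` takes the values: 15 → 17 → 24

Answer: 24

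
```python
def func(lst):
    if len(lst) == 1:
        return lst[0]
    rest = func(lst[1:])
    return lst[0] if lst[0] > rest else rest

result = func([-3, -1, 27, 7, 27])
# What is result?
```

Recursive max over [-3, -1, 27, 7, 27] = 27

Answer: 27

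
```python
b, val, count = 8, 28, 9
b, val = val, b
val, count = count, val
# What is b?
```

Trace:
`b, val, count = 8, 28, 9` → b = 8; val = 28; count = 9
`b, val = val, b` → b = 28; val = 8
`val, count = count, val` → val = 9; count = 8
So b = 28

Answer: 28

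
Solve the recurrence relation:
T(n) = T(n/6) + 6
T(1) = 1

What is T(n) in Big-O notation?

Each step divides n by 6 and adds 6. After log_6(n) steps we reach T(1)=1. So T(n) = 6·log_6(n) + 1 = O(log n).

Answer: O(log n)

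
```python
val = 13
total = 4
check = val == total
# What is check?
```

Trace:
`val = 13` → val = 13
`total = 4` → total = 4
`check = val == total` → check = False
So check = False

Answer: False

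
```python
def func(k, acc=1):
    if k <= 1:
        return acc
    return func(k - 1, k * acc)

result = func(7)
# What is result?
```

Accumulator trace (n, acc): (7, 1) -> (6, 7) -> (5, 42) -> (4, 210) -> (3, 840) -> (2, 2520) -> (1, 5040) -> return 5040

Answer: 5040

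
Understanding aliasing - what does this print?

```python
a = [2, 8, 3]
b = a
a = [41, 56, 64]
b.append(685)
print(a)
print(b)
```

Key concept: rebinding vs mutation: a is rebound to a new list, b still points at the original.
Step by step:
`a = [2, 8, 3]` → a = [2, 8, 3]
`b = a` → b = [2, 8, 3] (same object as a)
`a = [41, 56, 64]` → a = [41, 56, 64]
`b.append(685)` → b = [2, 8, 3, 685]
`print(a)` → prints [41, 56, 64]
`print(b)` → prints [2, 8, 3, 685]

Answer:
[41, 56, 64]
[2, 8, 3, 685]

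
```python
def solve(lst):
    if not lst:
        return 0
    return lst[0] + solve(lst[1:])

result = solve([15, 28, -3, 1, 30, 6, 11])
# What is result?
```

15 + 28 + (-3) + 1 + 30 + 6 + 11 + 0 = 88

Answer: 88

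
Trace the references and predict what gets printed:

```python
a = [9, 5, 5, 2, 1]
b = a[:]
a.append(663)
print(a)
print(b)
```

Key concept: slice [:] creates copy.
Step by step:
`a = [9, 5, 5, 2, 1]` → a = [9, 5, 5, 2, 1]
`b = a[:]` → b = [9, 5, 5, 2, 1]
`a.append(663)` → a = [9, 5, 5, 2, 1, 663]
`print(a)` → prints [9, 5, 5, 2, 1, 663]
`print(b)` → prints [9, 5, 5, 2, 1]

Answer:
[9, 5, 5, 2, 1, 663]
[9, 5, 5, 2, 1]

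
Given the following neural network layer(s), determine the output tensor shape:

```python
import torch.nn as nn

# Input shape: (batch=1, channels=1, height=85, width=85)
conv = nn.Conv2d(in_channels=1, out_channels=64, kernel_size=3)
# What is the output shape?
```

Input: (1, 1, 85, 85) -> Output: (1, 64, 83, 83)

Answer: (1, 64, 83, 83)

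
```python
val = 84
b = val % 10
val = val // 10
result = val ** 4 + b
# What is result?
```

Trace:
`val = 84` → val = 84
`b = val % 10` → b = 4
`val = val // 10` → val = 8
`result = val ** 4 + b` → result = 4100
So result = 4100

Answer: 4100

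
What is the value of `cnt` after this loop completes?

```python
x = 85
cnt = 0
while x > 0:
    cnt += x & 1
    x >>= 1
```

Count set bits in 85 (binary: 0b1010101)
`cnt` takes the values: 0 → 1 → 2 → 3 → 4

Answer: 4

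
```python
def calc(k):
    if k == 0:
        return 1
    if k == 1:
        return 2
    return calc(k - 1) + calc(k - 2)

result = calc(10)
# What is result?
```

Build up from base cases: calc(0)=1, calc(1)=2, calc(2)=3, calc(3)=5, calc(4)=8, calc(5)=13, calc(6)=21, ..., calc(10)=144

Answer: 144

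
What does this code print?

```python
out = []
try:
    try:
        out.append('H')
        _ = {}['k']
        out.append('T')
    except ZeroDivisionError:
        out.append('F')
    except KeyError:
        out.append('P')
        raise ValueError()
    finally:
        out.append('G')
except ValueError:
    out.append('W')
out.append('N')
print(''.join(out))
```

Execution trace: 'H' (inner try body) → 'P' (inner except KeyError) → 'G' (inner finally) → 'W' (outer except ValueError) → 'N' (after the try/except). Output: HPGWN

Answer: HPGWN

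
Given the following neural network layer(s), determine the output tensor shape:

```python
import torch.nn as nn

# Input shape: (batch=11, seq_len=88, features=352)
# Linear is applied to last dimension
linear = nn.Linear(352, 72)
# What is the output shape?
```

Input: (11, 88, 352) -> Output: (11, 88, 72)

Answer: (11, 88, 72)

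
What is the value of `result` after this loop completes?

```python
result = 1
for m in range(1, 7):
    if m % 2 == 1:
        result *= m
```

Product of odd numbers 1 to 6
`result` takes the values: 1 → 3 → 15

Answer: 15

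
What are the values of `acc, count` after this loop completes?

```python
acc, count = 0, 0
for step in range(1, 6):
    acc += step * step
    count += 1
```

Sum of squares and count
`acc, count` takes the values: (0, 0) → (1, 0) → (1, 1) → (5, 1) → (5, 2) → (14, 2) → (14, 3) → (30, 3) → (30, 4) → (55, 4) → (55, 5)

Answer: 55, 5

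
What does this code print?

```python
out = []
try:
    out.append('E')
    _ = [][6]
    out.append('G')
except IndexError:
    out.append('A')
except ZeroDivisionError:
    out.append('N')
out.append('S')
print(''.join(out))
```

Execution trace: 'E' (try body) → 'A' (except IndexError) → 'S' (after the try/except). Output: EAS

Answer: EAS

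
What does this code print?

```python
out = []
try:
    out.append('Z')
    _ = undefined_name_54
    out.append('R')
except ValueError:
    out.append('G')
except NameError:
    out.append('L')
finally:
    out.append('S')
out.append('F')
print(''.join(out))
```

Execution trace: 'Z' (try body) → 'L' (except NameError) → 'S' (finally) → 'F' (after the try/except). Output: ZLSF

Answer: ZLSF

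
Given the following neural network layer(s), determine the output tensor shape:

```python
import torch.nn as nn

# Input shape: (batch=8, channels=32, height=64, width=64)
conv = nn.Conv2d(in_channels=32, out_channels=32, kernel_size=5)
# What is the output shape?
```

Input: (8, 32, 64, 64) -> Output: (8, 32, 60, 60)

Answer: (8, 32, 60, 60)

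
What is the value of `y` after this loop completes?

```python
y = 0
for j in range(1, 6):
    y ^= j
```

XOR of 1 to 5
`y` takes the values: 0 → 1 → 3 → 0 → 4 → 1

Answer: 1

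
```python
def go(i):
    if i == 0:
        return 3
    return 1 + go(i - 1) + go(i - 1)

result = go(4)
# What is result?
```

go(i) = 1 + 2·go(i-1), go(0)=3. Closed form: (3+1)·2^4 - 1 = 63.

Answer: 63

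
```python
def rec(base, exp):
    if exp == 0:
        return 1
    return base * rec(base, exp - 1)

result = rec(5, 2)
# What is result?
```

rec(5, 2) = 5 * 5 = 25

Answer: 25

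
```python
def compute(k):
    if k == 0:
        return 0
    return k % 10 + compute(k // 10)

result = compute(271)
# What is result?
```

Sum of digits of 271: 1 + 7 + 2 = 10

Answer: 10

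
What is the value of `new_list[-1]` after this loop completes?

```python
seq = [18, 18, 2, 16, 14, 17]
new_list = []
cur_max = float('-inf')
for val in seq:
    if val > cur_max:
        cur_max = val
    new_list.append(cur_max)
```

Running max ends at 18
`new_list` takes the values: [] → [18] → [18, 18] → [18, 18, 18] → [18, 18, 18, 18] → [18, 18, 18, 18, 18] → [18, 18, 18, 18, 18, 18]
So `new_list[-1]` = 18

Answer: 18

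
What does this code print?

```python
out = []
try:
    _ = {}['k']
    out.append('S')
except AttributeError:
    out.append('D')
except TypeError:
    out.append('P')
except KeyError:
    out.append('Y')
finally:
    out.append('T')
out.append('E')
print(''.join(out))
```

Execution trace: 'Y' (except KeyError) → 'T' (finally) → 'E' (after the try/except). Output: YTE

Answer: YTE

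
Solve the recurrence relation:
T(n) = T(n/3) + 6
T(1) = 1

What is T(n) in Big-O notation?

Each step divides n by 3 and adds 6. After log_3(n) steps we reach T(1)=1. So T(n) = 6·log_3(n) + 1 = O(log n).

Answer: O(log n)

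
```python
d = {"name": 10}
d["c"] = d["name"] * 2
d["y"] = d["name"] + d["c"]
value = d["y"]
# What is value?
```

Trace:
`d = {"name": 10}` → d = {'name': 10}
`d["c"] = d["name"] * 2` → d = {'name': 10, 'c': 20}
`d["y"] = d["name"] + d["c"]` → d = {'name': 10, 'c': 20, 'y': 30}
`value = d["y"]` → value = 30
So value = 30

Answer: 30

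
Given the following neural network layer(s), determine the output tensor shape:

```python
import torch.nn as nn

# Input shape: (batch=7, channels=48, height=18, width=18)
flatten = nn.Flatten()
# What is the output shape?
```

Input: (7, 48, 18, 18) -> Output: (7, 15552)

Answer: (7, 15552)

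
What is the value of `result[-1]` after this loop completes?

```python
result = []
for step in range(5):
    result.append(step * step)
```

Last element of squares 0 to 4
`result` takes the values: [] → [0] → [0, 1] → [0, 1, 4] → [0, 1, 4, 9] → [0, 1, 4, 9, 16]
So `result[-1]` = 16

Answer: 16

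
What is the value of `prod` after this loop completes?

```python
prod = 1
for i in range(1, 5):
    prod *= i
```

4! = 24
`prod` takes the values: 1 → 2 → 6 → 24

Answer: 24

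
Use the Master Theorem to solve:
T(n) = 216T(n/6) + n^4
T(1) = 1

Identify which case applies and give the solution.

a=216, b=6, f(n)=n^4. log_6(216) = 3. Since c=4 > 3 and the regularity condition holds (216(n/6)^4 = (216/6^4)n^4 with 216/6^4 < 1), Case 3 applies: T(n) = Θ(f(n)) = O(n^4).

Answer: O(n^4) - Case 3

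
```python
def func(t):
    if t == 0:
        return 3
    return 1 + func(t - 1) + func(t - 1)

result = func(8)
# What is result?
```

func(t) = 1 + 2·func(t-1), func(0)=3. Closed form: (3+1)·2^8 - 1 = 1023.

Answer: 1023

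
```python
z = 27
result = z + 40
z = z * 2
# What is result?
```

Trace:
`z = 27` → z = 27
`result = z + 40` → result = 67
`z = z * 2` → z = 54
So result = 67

Answer: 67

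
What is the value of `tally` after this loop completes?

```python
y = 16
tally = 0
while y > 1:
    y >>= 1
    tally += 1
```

Count right shifts until 1
`tally` takes the values: 0 → 1 → 2 → 3 → 4

Answer: 4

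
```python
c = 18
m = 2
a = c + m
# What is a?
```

Trace:
`c = 18` → c = 18
`m = 2` → m = 2
`a = c + m` → a = 20
So a = 20

Answer: 20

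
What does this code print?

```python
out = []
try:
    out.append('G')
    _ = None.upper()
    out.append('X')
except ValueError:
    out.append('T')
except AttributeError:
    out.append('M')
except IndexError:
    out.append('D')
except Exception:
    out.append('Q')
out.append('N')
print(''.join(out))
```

Execution trace: 'G' (try body) → 'M' (except AttributeError) → 'N' (after the try/except). Output: GMN

Answer: GMN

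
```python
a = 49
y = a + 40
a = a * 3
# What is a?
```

Trace:
`a = 49` → a = 49
`y = a + 40` → y = 89
`a = a * 3` → a = 147
So a = 147

Answer: 147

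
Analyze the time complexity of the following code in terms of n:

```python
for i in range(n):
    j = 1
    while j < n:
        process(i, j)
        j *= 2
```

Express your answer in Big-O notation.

This is Linear outer loop, logarithmic inner loop. Time complexity: O(n log n).

Answer: O(n log n)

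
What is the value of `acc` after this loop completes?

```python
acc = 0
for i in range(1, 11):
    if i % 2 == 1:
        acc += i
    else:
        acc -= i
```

Add odd, subtract even
`acc` takes the values: 0 → 1 → -1 → 2 → -2 → 3 → -3 → 4 → -4 → 5 → -5

Answer: -5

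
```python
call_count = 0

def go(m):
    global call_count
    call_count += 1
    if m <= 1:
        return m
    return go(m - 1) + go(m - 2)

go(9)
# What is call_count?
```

Calls(m) = 1 + Calls(m-1) + Calls(m-2); Calls(0)=Calls(1)=1. For m=9 this gives 109.

Answer: 109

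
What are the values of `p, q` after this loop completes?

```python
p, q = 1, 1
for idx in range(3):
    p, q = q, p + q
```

Fibonacci: after 3 iterations
`p, q` takes the values: (1, 1) → (1, 2) → (2, 3) → (3, 5)

Answer: 3, 5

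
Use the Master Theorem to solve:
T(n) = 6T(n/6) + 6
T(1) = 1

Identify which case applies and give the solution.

a=6, b=6, f(n)=6. log_6(6) = 1. Since c=0 < 1, Case 1 applies: T(n) = Θ(n^log_b(a)) = O(n).

Answer: O(n) - Case 1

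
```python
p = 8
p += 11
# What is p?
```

Trace:
`p = 8` → p = 8
`p += 11` → p = 19
So p = 19

Answer: 19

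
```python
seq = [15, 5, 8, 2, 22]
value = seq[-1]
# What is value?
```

Trace:
`seq = [15, 5, 8, 2, 22]` → seq = [15, 5, 8, 2, 22]
`value = seq[-1]` → value = 22
So value = 22

Answer: 22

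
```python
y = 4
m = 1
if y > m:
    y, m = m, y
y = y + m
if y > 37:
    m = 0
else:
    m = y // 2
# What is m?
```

Trace:
`y = 4` → y = 4
`m = 1` → m = 1
`if y > m: ...` → y > m is True → y = 1; m = 4
`y = y + m` → y = 5
`if y > 37: ...` → y > 37 is False, take else branch → m = 2
So m = 2

Answer: 2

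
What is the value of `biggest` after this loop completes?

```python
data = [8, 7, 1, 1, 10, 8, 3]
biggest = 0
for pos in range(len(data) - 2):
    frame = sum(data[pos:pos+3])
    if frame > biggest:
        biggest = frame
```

Max sum of 3-element window in [8, 7, 1, 1, 10, 8, 3]
`biggest` takes the values: 0 → 16 → 19 → 21

Answer: 21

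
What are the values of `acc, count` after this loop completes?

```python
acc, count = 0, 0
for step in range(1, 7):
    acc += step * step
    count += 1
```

Sum of squares and count
`acc, count` takes the values: (0, 0) → (1, 0) → (1, 1) → (5, 1) → (5, 2) → (14, 2) → (14, 3) → (30, 3) → (30, 4) → (55, 4) → (55, 5) → (91, 5) → (91, 6)

Answer: 91, 6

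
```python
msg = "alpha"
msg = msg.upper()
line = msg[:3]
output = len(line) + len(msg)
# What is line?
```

Trace:
`msg = "alpha"` → msg = 'alpha'
`msg = msg.upper()` → msg = 'ALPHA'
`line = msg[:3]` → line = 'ALP'
`output = len(line) + len(msg)` → output = 8
So line = 'ALP'

Answer: 'ALP'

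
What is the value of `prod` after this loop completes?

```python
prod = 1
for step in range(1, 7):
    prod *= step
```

6! = 720
`prod` takes the values: 1 → 2 → 6 → 24 → 120 → 720

Answer: 720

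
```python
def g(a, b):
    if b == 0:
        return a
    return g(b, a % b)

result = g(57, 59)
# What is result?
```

g(57, 59) -> g(59, 57) -> g(57, 2) -> g(2, 1) -> g(1, 0) -> 1

Answer: 1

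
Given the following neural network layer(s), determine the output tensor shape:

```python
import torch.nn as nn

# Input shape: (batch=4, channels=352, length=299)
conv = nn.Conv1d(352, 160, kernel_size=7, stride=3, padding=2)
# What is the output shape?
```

Input: (4, 352, 299) -> Output: (4, 160, 99)

Answer: (4, 160, 99)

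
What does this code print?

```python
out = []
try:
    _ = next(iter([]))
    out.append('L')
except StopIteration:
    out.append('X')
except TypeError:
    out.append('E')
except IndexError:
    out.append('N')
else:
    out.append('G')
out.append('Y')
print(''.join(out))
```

Execution trace: 'X' (except StopIteration) → 'Y' (after the try/except). Output: XY

Answer: XY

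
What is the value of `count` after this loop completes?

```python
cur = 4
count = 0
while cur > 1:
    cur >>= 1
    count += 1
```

Count right shifts until 1
`count` takes the values: 0 → 1 → 2

Answer: 2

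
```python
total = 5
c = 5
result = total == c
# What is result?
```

Trace:
`total = 5` → total = 5
`c = 5` → c = 5
`result = total == c` → result = True
So result = True

Answer: True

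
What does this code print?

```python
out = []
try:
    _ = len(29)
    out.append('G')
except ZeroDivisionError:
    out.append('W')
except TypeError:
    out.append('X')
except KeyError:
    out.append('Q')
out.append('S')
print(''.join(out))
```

Execution trace: 'X' (except TypeError) → 'S' (after the try/except). Output: XS

Answer: XS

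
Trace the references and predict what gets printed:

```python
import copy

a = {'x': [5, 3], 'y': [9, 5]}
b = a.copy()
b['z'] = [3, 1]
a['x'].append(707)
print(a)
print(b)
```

Key concept: shallow copy of dict with mutable values.
Step by step:
`a = {'x': [5, 3], 'y': [9, 5]}` → a = {'x': [5, 3], 'y': [9, 5]}
`b = a.copy()` → b = {'x': [5, 3], 'y': [9, 5]}
`b['z'] = [3, 1]` → b = {'x': [5, 3], 'y': [9, 5], 'z': [3, 1]}
`a['x'].append(707)` → a = {'x': [5, 3, 707], 'y': [9, 5]}; b = {'x': [5, 3, 707], 'y': [9, 5], 'z': [3, 1]}
`print(a)` → prints {'x': [5, 3, 707], 'y': [9, 5]}
`print(b)` → prints {'x': [5, 3, 707], 'y': [9, 5], 'z': [3, 1]}

Answer:
{'x': [5, 3, 707], 'y': [9, 5]}
{'x': [5, 3, 707], 'y': [9, 5], 'z': [3, 1]}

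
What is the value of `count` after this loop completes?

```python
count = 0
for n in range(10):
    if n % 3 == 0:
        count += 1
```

Count numbers divisible by 3 in range(10)
`count` takes the values: 0 → 1 → 2 → 3 → 4

Answer: 4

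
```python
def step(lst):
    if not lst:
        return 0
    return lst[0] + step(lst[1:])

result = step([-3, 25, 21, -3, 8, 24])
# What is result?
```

(-3) + 25 + 21 + (-3) + 8 + 24 + 0 = 72

Answer: 72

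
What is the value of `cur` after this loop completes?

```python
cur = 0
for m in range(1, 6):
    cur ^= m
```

XOR of 1 to 5
`cur` takes the values: 0 → 1 → 3 → 0 → 4 → 1

Answer: 1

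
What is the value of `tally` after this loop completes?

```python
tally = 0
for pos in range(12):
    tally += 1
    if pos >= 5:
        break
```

Loop breaks when pos reaches 5, tally is 6
`tally` takes the values: 0 → 1 → 2 → 3 → 4 → 5 → 6

Answer: 6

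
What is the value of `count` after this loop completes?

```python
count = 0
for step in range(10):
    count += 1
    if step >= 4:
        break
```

Loop breaks when step reaches 4, count is 5
`count` takes the values: 0 → 1 → 2 → 3 → 4 → 5

Answer: 5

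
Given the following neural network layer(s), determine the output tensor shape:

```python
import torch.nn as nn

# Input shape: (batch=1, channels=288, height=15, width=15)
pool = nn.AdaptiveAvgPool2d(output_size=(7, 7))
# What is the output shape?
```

Input: (1, 288, 15, 15) -> Output: (1, 288, 7, 7)

Answer: (1, 288, 7, 7)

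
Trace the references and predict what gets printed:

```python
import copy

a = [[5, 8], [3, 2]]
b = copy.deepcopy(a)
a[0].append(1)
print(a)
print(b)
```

Key concept: deep copy is fully independent.
Step by step:
`a = [[5, 8], [3, 2]]` → a = [[5, 8], [3, 2]]
`b = copy.deepcopy(a)` → b = [[5, 8], [3, 2]]
`a[0].append(1)` → a = [[5, 8, 1], [3, 2]]
`print(a)` → prints [[5, 8, 1], [3, 2]]
`print(b)` → prints [[5, 8], [3, 2]]

Answer:
[[5, 8, 1], [3, 2]]
[[5, 8], [3, 2]]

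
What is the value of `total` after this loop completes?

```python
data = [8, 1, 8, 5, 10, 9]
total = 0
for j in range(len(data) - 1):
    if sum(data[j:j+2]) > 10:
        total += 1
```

Count windows with sum > 10
`total` takes the values: 0 → 1 → 2 → 3

Answer: 3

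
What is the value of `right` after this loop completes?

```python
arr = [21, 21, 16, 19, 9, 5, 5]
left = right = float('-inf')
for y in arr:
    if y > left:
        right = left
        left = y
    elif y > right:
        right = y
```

Second largest (with repeats) in [21, 21, 16, 19, 9, 5, 5]
`right` takes the values: -inf → 21

Answer: 21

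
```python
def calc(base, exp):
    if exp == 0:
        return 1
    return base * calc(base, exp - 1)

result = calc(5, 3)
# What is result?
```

calc(5, 3) = 5 * 5 * 5 = 125

Answer: 125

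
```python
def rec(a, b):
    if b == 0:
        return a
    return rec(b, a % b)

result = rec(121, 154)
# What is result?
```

rec(121, 154) -> rec(154, 121) -> rec(121, 33) -> rec(33, 22) -> rec(22, 11) -> rec(11, 0) -> 11

Answer: 11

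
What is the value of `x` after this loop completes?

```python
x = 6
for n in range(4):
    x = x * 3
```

Multiply by 3, 4 times: 6 * 3^4 = 486
`x` takes the values: 6 → 18 → 54 → 162 → 486

Answer: 486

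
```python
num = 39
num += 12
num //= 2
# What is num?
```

Trace:
`num = 39` → num = 39
`num += 12` → num = 51
`num //= 2` → num = 25
So num = 25

Answer: 25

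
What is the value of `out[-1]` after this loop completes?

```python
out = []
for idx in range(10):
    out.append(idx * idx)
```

Last element of squares 0 to 9
`out` takes the values: [] → [0] → [0, 1] → [0, 1, 4] → [0, 1, 4, 9] → [0, 1, 4, 9, 16] → [0, 1, 4, 9, 16, 25] → [0, 1, 4, 9, 16, 25, 36] → [0, 1, 4, 9, 16, 25, 36, 49] → [0, 1, 4, 9, 16, 25, 36, 49, 64] → [0, 1, 4, 9, 16, 25, 36, 49, 64, 81]
So `out[-1]` = 81

Answer: 81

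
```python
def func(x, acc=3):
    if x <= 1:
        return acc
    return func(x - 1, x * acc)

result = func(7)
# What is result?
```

Accumulator trace (n, acc): (7, 3) -> (6, 21) -> (5, 126) -> (4, 630) -> (3, 2520) -> (2, 7560) -> (1, 15120) -> return 15120

Answer: 15120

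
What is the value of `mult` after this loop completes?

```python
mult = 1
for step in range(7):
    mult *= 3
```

3^7 = 2187
`mult` takes the values: 1 → 3 → 9 → 27 → 81 → 243 → 729 → 2187

Answer: 2187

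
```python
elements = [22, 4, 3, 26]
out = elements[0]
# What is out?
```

Trace:
`elements = [22, 4, 3, 26]` → elements = [22, 4, 3, 26]
`out = elements[0]` → out = 22
So out = 22

Answer: 22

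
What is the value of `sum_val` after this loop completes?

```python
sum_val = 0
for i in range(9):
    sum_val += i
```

Sum of 0 to 8 = 36
`sum_val` takes the values: 0 → 1 → 3 → 6 → 10 → 15 → 21 → 28 → 36

Answer: 36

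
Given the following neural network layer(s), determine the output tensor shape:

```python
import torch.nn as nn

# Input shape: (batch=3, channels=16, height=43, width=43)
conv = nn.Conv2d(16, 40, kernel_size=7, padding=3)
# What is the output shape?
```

Input: (3, 16, 43, 43) -> Output: (3, 40, 43, 43)

Answer: (3, 40, 43, 43)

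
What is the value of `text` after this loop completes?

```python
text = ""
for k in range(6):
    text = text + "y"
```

Repeat 'y' 6 times
`text` takes the values: "" → "y" → "yy" → "yyy" → "yyyy" → "yyyyy" → "yyyyyy"

Answer: "yyyyyy"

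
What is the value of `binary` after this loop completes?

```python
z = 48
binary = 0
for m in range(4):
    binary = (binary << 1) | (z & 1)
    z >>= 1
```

Reverse lowest 4 bits of 48
`binary` takes the values: 0

Answer: 0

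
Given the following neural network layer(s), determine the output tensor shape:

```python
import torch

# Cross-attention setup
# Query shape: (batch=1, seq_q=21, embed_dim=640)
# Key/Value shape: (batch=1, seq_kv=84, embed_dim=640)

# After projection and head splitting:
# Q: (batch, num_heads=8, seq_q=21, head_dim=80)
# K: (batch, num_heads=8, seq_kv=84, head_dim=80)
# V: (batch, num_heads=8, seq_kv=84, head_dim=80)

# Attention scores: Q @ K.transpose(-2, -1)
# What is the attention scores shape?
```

Input: (1, 21, 640) -> Output: (1, 8, 21, 84)

Answer: (1, 8, 21, 84)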